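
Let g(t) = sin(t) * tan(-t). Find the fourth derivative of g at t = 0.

Take the Cauchy product of the two expansions.
The coefficient of t^4 in the expansion is -1/6, so g^(4)(0) = 4! * (-1/6) = -4.

-4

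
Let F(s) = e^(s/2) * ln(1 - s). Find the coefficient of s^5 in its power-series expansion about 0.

-243/640

Expand each factor separately, then convolve coefficients.
F(0) = 0
F′(0) = -1
F′′(0) = -2
F′′′(0) = -17/4
F^(4)(0) = -12
F^(5)(0) = -729/16
So c_5 = F^(5)(0)/5! = -243/640.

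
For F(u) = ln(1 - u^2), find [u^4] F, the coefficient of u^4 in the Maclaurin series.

-1/2

[u^0] = 0;  [u^1] = 0;  [u^2] = -1;  [u^3] = 0;  [u^4] = -1/2.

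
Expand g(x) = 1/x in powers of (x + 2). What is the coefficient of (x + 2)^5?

-1/64

Compute the successive derivatives at the expansion point and divide by k!.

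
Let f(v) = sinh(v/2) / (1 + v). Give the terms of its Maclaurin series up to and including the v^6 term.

-667*v^6/1280 + 667*v^5/1280 - 25*v^4/48 + 25*v^3/48 - v^2/2 + v/2

Write out both Maclaurin series and multiply, keeping only the needed powers.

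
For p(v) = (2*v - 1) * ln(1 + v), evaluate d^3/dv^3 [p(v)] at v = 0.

-8

Distribute the polynomial across the series and collect like powers.
The coefficient of v^3 in the expansion is -4/3, so p′′′(0) = 3! * (-4/3) = -8.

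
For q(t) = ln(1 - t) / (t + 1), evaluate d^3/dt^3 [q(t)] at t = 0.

Expand 1/(denominator) as a geometric series and multiply by the numerator's series.
From the series, [t^3] q = -5/6; multiply by 3! = 6 to get -5.

-5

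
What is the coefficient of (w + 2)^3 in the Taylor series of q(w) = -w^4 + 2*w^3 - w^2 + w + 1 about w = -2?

q(-2) = -37
q′(-2) = 61
q′′(-2) = -74
q′′′(-2) = 60

10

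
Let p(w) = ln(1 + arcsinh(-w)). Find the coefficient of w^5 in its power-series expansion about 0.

Let u equal the inner series; expand the outer function in u and truncate.
p(0) = 0
p′(0) = -1
p′′(0) = -1
p′′′(0) = -1
p^(4)(0) = -2
p^(5)(0) = -13
So c_5 = p^(5)(0)/5! = -13/120.

-13/120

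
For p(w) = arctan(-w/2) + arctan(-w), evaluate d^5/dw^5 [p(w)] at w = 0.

-99/4

Add the two expansions coefficient-wise.
The coefficient of w^5 in the expansion is -33/160, so p^(5)(0) = 5! * (-33/160) = -99/4.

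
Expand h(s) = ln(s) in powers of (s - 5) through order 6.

-(s - 5)^6/93750 + (s - 5)^5/15625 - (s - 5)^4/2500 + (s - 5)^3/375 - (s - 5)^2/50 + (s - 5)/5 + ln(5)

Use the known series and substitute for the argument.
[(s - 5)^0] = ln(5);  [(s - 5)^1] = 1/5;  [(s - 5)^2] = -1/50;  [(s - 5)^3] = 1/375;  [(s - 5)^4] = -1/2500;  [(s - 5)^5] = 1/15625;  [(s - 5)^6] = -1/93750.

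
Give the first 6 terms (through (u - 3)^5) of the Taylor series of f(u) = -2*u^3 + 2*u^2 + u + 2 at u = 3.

Differentiate repeatedly and evaluate at the center.
[(u - 3)^0] = -31;  [(u - 3)^1] = -41;  [(u - 3)^2] = -16;  [(u - 3)^3] = -2;  [(u - 3)^4] = 0;  [(u - 3)^5] = 0.

-2*(u - 3)^3 - 16*(u - 3)^2 - 41*(u - 3) - 31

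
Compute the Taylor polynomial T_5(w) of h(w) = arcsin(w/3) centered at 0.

w^5/3240 + w^3/162 + w/3

Compute the successive derivatives at the expansion point and divide by k!.
h(0) = 0
h′(0) = 1/3
h′′(0) = 0
h′′′(0) = 1/27
h^(4)(0) = 0
h^(5)(0) = 1/27
Then c_k = h^(k)(0)/k! gives each Taylor coefficient.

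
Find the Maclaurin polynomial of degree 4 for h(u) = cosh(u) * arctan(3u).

Multiply the two series term by term and collect like powers.
h(0) = 0
h′(0) = 3
h′′(0) = 0
h′′′(0) = -45
h^(4)(0) = 0

-15*u^3/2 + 3*u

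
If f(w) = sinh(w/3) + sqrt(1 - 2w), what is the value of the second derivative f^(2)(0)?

-1

Combine the two series term by term.
The coefficient of w^2 in the expansion is -1/2, so f′′(0) = 2! * (-1/2) = -1.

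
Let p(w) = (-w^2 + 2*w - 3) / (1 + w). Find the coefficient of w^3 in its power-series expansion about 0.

Multiply each power in the prefactor through the base expansion.
[w^0] = -3;  [w^1] = 5;  [w^2] = -6;  [w^3] = 6.
So c_3 = p′′′(0)/3! = 6.

6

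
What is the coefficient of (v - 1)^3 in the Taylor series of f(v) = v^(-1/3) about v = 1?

-14/81

f(1) = 1
f′(1) = -1/3
f′′(1) = 4/9
f′′′(1) = -28/27
So c_3 = f′′′(1)/3! = -14/81.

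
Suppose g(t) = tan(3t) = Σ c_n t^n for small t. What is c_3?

9

g(0) = 0
g′(0) = 3
g′′(0) = 0
g′′′(0) = 54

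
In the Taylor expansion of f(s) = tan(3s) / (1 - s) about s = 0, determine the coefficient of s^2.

Multiply the two series term by term and collect like powers.
[s^0] = 0;  [s^1] = 3;  [s^2] = 3.
So c_2 = f′′(0)/2! = 3.

3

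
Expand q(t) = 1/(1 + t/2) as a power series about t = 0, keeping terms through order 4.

t^4/16 - t^3/8 + t^2/4 - t/2 + 1

q(0) = 1
q′(0) = -1/2
q′′(0) = 1/2
q′′′(0) = -3/4
q^(4)(0) = 3/2
Dividing each by k! gives the coefficients c_0, ..., c_4.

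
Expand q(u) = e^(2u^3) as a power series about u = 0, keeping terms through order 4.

2*u^3 + 1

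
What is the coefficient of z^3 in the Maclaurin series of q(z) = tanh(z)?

-1/3

[z^0] = 0;  [z^1] = 1;  [z^2] = 0;  [z^3] = -1/3.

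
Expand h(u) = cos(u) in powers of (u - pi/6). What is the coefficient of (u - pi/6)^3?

1/12

Compute the successive derivatives at the expansion point and divide by k!.
h(pi/6) = sqrt(3)/2
h′(pi/6) = -1/2
h′′(pi/6) = -sqrt(3)/2
h′′′(pi/6) = 1/2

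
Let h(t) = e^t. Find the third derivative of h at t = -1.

The coefficient of (t + 1)^3 in the expansion is e^(-1)/6, so h′′′(-1) = 3! * (e^(-1)/6) = e^(-1).

e^(-1)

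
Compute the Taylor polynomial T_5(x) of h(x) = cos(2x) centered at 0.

h(0) = 1
h′(0) = 0
h′′(0) = -4
h′′′(0) = 0
h^(4)(0) = 16
h^(5)(0) = 0
The Taylor polynomial is Σ h^(k)(0)/k! · x^k.

2*x^4/3 - 2*x^2 + 1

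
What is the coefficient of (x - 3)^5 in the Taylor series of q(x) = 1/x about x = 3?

-1/729

q(3) = 1/3
q′(3) = -1/9
q′′(3) = 2/27
q′′′(3) = -2/27
q^(4)(3) = 8/81
q^(5)(3) = -40/243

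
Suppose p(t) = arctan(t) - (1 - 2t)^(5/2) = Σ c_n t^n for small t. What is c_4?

Expand each term separately and add.
p(0) = -1
p′(0) = 6
p′′(0) = -15
p′′′(0) = 13
p^(4)(0) = 15
Dividing each by k! gives the coefficients c_0, ..., c_4.

5/8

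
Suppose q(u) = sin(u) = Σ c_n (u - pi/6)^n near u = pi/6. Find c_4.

1/48

Compute the successive derivatives at the expansion point and divide by k!.
q(pi/6) = 1/2
q′(pi/6) = sqrt(3)/2
q′′(pi/6) = -1/2
q′′′(pi/6) = -sqrt(3)/2
q^(4)(pi/6) = 1/2
So c_4 = q^(4)(pi/6)/4! = 1/48.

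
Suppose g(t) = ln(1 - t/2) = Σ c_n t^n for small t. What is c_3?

-1/24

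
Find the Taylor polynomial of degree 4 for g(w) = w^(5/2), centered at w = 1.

-5*(w - 1)^4/128 + 5*(w - 1)^3/16 + 15*(w - 1)^2/8 + 5*(w - 1)/2 + 1

g(1) = 1
g′(1) = 5/2
g′′(1) = 15/4
g′′′(1) = 15/8
g^(4)(1) = -15/16
The Taylor polynomial is Σ g^(k)(1)/k! · (w - 1)^k.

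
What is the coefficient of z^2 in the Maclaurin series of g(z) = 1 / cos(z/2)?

1/8

Write the quotient as an unknown series and match coefficients against numerator = denominator · series.
[z^0] = 1;  [z^1] = 0;  [z^2] = 1/8.
So c_2 = g′′(0)/2! = 1/8.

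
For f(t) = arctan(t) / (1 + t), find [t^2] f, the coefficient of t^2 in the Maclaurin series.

Multiply the two series term by term and collect like powers.
f(0) = 0
f′(0) = 1
f′′(0) = -2

-1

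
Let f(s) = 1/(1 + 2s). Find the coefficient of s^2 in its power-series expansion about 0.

4

c_2 = f′′(0)/2! = 4.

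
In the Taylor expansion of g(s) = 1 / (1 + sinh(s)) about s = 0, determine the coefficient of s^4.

Write 1/(1+u) = 1 - u + u^2 - u^3 + ... and substitute the series for u.
g(0) = 1
g′(0) = -1
g′′(0) = 2
g′′′(0) = -7
g^(4)(0) = 32
The Taylor polynomial is Σ g^(k)(0)/k! · s^k.

4/3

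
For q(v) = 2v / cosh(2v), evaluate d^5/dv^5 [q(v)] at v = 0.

Divide the numerator series by the denominator series (power-series long division).
From the series, [v^5] q = 20/3; multiply by 5! = 120 to get 800.

800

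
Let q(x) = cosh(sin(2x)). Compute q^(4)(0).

Compose series: expand the inner function first, then feed it into the outer expansion.
From the series, [x^4] q = -2; multiply by 4! = 24 to get -48.

-48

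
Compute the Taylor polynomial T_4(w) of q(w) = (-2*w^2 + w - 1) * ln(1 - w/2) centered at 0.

43*w^4/192 + 11*w^3/12 - 3*w^2/8 + w/2

Shift and add copies of the series according to the polynomial's terms.
q(0) = 0
q′(0) = 1/2
q′′(0) = -3/4
q′′′(0) = 11/2
q^(4)(0) = 43/8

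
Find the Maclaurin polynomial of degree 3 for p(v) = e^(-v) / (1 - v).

Expand each factor separately, then convolve coefficients.
p(0) = 1
p′(0) = 0
p′′(0) = 1
p′′′(0) = 2
Dividing each by k! gives the coefficients c_0, ..., c_3.

v^3/3 + v^2/2 + 1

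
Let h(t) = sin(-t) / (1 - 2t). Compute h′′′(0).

Multiply the two series term by term and collect like powers.
The coefficient of t^3 in the expansion is -23/6, so h′′′(0) = 3! * (-23/6) = -23.

-23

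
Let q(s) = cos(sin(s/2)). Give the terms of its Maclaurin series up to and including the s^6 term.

Let u equal the inner series; expand the outer function in u and truncate.
q(0) = 1
q′(0) = 0
q′′(0) = -1/4
q′′′(0) = 0
q^(4)(0) = 5/16
q^(5)(0) = 0
q^(6)(0) = -37/64
Then c_k = q^(k)(0)/k! gives each Taylor coefficient.

-37*s^6/46080 + 5*s^4/384 - s^2/8 + 1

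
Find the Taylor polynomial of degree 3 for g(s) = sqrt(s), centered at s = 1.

(s - 1)^3/16 - (s - 1)^2/8 + (s - 1)/2 + 1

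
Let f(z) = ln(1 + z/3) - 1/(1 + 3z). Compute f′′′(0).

Combine the two series term by term.
The coefficient of z^3 in the expansion is 2188/81, so f′′′(0) = 3! * (2188/81) = 4376/27.

4376/27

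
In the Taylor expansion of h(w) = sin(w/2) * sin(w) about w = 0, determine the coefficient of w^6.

91/11520

Take the Cauchy product of the two expansions.
h(0) = 0
h′(0) = 0
h′′(0) = 1
h′′′(0) = 0
h^(4)(0) = -5/2
h^(5)(0) = 0
h^(6)(0) = 91/16
Dividing each by k! gives the coefficients c_0, ..., c_6.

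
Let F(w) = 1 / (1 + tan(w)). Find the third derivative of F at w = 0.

-8

Use the geometric series for the reciprocal, then substitute.
The coefficient of w^3 in the expansion is -4/3, so F′′′(0) = 3! * (-4/3) = -8.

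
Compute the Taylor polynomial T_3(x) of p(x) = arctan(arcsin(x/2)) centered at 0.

-x^3/48 + x/2

Substitute the inner expansion into the outer series and collect powers.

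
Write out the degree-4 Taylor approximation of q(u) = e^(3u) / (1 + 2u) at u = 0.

35*u^4/8 - u^3/2 + 5*u^2/2 + u + 1

Write out both Maclaurin series and multiply, keeping only the needed powers.
q(0) = 1
q′(0) = 1
q′′(0) = 5
q′′′(0) = -3
q^(4)(0) = 105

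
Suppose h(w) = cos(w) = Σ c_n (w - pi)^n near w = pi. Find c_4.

-1/24

h(pi) = -1
h′(pi) = 0
h′′(pi) = 1
h′′′(pi) = 0
h^(4)(pi) = -1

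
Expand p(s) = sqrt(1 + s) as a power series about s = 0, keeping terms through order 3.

s^3/16 - s^2/8 + s/2 + 1

p(0) = 1
p′(0) = 1/2
p′′(0) = -1/4
p′′′(0) = 3/8
Dividing each by k! gives the coefficients c_0, ..., c_3.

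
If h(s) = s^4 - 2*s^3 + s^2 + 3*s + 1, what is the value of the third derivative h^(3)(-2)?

-60

Differentiate repeatedly and evaluate at the center.
The coefficient of (s + 2)^3 in the expansion is -10, so h′′′(-2) = 3! * (-10) = -60.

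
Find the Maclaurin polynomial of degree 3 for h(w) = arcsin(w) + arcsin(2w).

Combine the two series term by term.
h(0) = 0
h′(0) = 3
h′′(0) = 0
h′′′(0) = 9

3*w^3/2 + 3*w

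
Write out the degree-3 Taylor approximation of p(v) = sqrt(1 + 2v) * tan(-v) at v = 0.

Expand each factor separately, then convolve coefficients.
[v^0] = 0;  [v^1] = -1;  [v^2] = -1;  [v^3] = 1/6.

v^3/6 - v^2 - v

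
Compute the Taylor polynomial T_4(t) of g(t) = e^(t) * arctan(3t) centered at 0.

Take the Cauchy product of the two expansions.

-17*t^4/2 - 15*t^3/2 + 3*t^2 + 3*t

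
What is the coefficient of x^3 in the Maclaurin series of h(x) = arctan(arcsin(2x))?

-4/3

Let u equal the inner series; expand the outer function in u and truncate.
h(0) = 0
h′(0) = 2
h′′(0) = 0
h′′′(0) = -8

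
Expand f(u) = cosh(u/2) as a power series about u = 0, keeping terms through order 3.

u^2/8 + 1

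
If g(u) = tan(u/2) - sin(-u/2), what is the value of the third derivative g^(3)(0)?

Add the two expansions coefficient-wise.
From the series, [u^3] g = 1/48; multiply by 3! = 6 to get 1/8.

1/8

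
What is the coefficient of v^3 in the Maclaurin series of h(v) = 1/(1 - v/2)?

1/8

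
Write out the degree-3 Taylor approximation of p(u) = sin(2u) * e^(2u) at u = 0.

8*u^3/3 + 4*u^2 + 2*u

Expand each factor separately, then convolve coefficients.
[u^0] = 0;  [u^1] = 2;  [u^2] = 4;  [u^3] = 8/3.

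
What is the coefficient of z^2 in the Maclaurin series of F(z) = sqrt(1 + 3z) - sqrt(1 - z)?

Add the two expansions coefficient-wise.
F(0) = 0
F′(0) = 2
F′′(0) = -2

-1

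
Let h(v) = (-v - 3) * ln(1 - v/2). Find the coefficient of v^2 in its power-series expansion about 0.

Distribute the polynomial across the series and collect like powers.
h(0) = 0
h′(0) = 3/2
h′′(0) = 7/4
Dividing each by k! gives the coefficients c_0, ..., c_2.

7/8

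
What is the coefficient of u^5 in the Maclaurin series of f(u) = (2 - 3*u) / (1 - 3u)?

243

Distribute the polynomial across the series and collect like powers.
f(0) = 2
f′(0) = 3
f′′(0) = 18
f′′′(0) = 162
f^(4)(0) = 1944
f^(5)(0) = 29160
So c_5 = f^(5)(0)/5! = 243.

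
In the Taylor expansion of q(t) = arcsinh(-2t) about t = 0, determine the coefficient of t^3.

[t^0] = 0;  [t^1] = -2;  [t^2] = 0;  [t^3] = 4/3.

4/3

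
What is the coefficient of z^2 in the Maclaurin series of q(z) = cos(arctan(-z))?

Compose series: expand the inner function first, then feed it into the outer expansion.
q(0) = 1
q′(0) = 0
q′′(0) = -1
So c_2 = q′′(0)/2! = -1/2.

-1/2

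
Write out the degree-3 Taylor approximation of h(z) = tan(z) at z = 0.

h(0) = 0
h′(0) = 1
h′′(0) = 0
h′′′(0) = 2
Dividing each by k! gives the coefficients c_0, ..., c_3.

z^3/3 + z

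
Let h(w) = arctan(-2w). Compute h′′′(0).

The coefficient of w^3 in the expansion is 8/3, so h′′′(0) = 3! * (8/3) = 16.

16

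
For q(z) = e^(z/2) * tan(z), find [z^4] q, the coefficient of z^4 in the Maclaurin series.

Expand each factor separately, then convolve coefficients.

3/16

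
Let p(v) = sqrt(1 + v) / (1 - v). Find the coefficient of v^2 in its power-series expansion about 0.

11/8

Expand each factor separately, then convolve coefficients.
[v^0] = 1;  [v^1] = 3/2;  [v^2] = 11/8.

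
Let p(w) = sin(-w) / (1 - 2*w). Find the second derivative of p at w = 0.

Expand 1/(denominator) as a geometric series and multiply by the numerator's series.
The coefficient of w^2 in the expansion is -2, so p′′(0) = 2! * (-2) = -4.

-4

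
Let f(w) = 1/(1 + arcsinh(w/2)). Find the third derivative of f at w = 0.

-5/8

Let u equal the inner series; expand the outer function in u and truncate.
The coefficient of w^3 in the expansion is -5/48, so f′′′(0) = 3! * (-5/48) = -5/8.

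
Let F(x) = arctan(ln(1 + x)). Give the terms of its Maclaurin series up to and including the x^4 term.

x^4/4 - x^2/2 + x

Plug the Maclaurin series of the inner function into that of the outer and collect terms.
F(0) = 0
F′(0) = 1
F′′(0) = -1
F′′′(0) = 0
F^(4)(0) = 6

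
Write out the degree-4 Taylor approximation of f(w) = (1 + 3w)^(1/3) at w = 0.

-10*w^4/3 + 5*w^3/3 - w^2 + w + 1

Differentiate repeatedly and evaluate at the center.
f(0) = 1
f′(0) = 1
f′′(0) = -2
f′′′(0) = 10
f^(4)(0) = -80
Dividing each by k! gives the coefficients c_0, ..., c_4.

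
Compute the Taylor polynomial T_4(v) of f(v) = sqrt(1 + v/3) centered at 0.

-5*v^4/10368 + v^3/432 - v^2/72 + v/6 + 1

f(0) = 1
f′(0) = 1/6
f′′(0) = -1/36
f′′′(0) = 1/72
f^(4)(0) = -5/432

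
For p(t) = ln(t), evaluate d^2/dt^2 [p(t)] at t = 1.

-1

From the series, [(t - 1)^2] p = -1/2; multiply by 2! = 2 to get -1.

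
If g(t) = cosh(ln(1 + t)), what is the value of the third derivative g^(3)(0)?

Let u equal the inner series; expand the outer function in u and truncate.
The coefficient of t^3 in the expansion is -1/2, so g′′′(0) = 3! * (-1/2) = -3.

-3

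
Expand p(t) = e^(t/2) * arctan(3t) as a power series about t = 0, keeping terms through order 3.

-69*t^3/8 + 3*t^2/2 + 3*t

Multiply the two series term by term and collect like powers.
p(0) = 0
p′(0) = 3
p′′(0) = 3
p′′′(0) = -207/4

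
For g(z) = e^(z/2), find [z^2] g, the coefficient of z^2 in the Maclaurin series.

1/8

g(0) = 1
g′(0) = 1/2
g′′(0) = 1/4
Then c_k = g^(k)(0)/k! gives each Taylor coefficient.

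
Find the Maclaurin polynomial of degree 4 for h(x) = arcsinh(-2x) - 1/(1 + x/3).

-x^4/81 + 37*x^3/27 - x^2/9 - 5*x/3 - 1

Expand each term separately and add.
[x^0] = -1;  [x^1] = -5/3;  [x^2] = -1/9;  [x^3] = 37/27;  [x^4] = -1/81.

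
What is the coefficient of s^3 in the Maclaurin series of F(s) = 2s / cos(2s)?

Write the quotient as an unknown series and match coefficients against numerator = denominator · series.
[s^0] = 0;  [s^1] = 2;  [s^2] = 0;  [s^3] = 4.
So c_3 = F′′′(0)/3! = 4.

4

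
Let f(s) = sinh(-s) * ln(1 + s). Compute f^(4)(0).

-12

Expand each factor separately, then convolve coefficients.
The coefficient of s^4 in the expansion is -1/2, so f^(4)(0) = 4! * (-1/2) = -12.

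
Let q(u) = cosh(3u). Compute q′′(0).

9

Compute the successive derivatives at the expansion point and divide by k!.
The coefficient of u^2 in the expansion is 9/2, so q′′(0) = 2! * (9/2) = 9.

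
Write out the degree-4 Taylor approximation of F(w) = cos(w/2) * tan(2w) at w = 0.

29*w^3/12 + 2*w

Take the Cauchy product of the two expansions.
F(0) = 0
F′(0) = 2
F′′(0) = 0
F′′′(0) = 29/2
F^(4)(0) = 0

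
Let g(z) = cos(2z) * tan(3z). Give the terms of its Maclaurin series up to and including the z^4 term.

3*z^3 + 3*z

Write out both Maclaurin series and multiply, keeping only the needed powers.
[z^0] = 0;  [z^1] = 3;  [z^2] = 0;  [z^3] = 3;  [z^4] = 0.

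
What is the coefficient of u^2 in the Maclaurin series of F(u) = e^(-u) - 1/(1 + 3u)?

-17/2

Expand each term separately and add.
F(0) = 0
F′(0) = 2
F′′(0) = -17
Then c_k = F^(k)(0)/k! gives each Taylor coefficient.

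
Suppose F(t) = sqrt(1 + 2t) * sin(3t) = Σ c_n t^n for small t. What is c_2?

3

Take the Cauchy product of the two expansions.
F(0) = 0
F′(0) = 3
F′′(0) = 6
So c_2 = F′′(0)/2! = 3.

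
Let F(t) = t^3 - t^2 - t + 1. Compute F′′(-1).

From the series, [(t + 1)^2] F = -4; multiply by 2! = 2 to get -8.

-8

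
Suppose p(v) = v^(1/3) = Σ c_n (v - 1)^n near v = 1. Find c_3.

[(v - 1)^0] = 1;  [(v - 1)^1] = 1/3;  [(v - 1)^2] = -1/9;  [(v - 1)^3] = 5/81.
So c_3 = p′′′(1)/3! = 5/81.

5/81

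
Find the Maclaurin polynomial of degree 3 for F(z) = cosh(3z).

Compute the successive derivatives at the expansion point and divide by k!.
F(0) = 1
F′(0) = 0
F′′(0) = 9
F′′′(0) = 0

9*z^2/2 + 1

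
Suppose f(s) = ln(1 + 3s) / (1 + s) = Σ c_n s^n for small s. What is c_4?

-147/4

Multiply the two series term by term and collect like powers.
f(0) = 0
f′(0) = 3
f′′(0) = -15
f′′′(0) = 99
f^(4)(0) = -882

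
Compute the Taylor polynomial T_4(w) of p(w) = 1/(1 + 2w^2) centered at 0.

4*w^4 - 2*w^2 + 1

Compute the successive derivatives at the expansion point and divide by k!.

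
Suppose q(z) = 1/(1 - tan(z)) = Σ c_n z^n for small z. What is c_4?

5/3

Plug the Maclaurin series of the inner function into that of the outer and collect terms.
q(0) = 1
q′(0) = 1
q′′(0) = 2
q′′′(0) = 8
q^(4)(0) = 40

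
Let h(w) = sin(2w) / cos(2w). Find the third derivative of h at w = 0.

Invert the denominator's series and multiply.
The coefficient of w^3 in the expansion is 8/3, so h′′′(0) = 3! * (8/3) = 16.

16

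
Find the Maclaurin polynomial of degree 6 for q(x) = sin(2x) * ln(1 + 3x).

Expand each factor separately, then convolve coefficients.
[x^0] = 0;  [x^1] = 0;  [x^2] = 6;  [x^3] = -9;  [x^4] = 14;  [x^5] = -69/2;  [x^6] = 86.

86*x^6 - 69*x^5/2 + 14*x^4 - 9*x^3 + 6*x^2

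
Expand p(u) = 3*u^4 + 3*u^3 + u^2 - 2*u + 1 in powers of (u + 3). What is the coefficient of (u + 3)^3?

Apply the Taylor formula c_k = f^(k)(a)/k!.
p(-3) = 178
p′(-3) = -251
p′′(-3) = 272
p′′′(-3) = -198
Then c_k = p^(k)(-3)/k! gives each Taylor coefficient.

-33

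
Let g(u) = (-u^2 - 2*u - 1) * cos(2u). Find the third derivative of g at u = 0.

24

Multiply each power in the prefactor through the base expansion.
The coefficient of u^3 in the expansion is 4, so g′′′(0) = 3! * (4) = 24.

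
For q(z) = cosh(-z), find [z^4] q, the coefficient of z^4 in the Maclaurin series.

1/24

Use the known series and substitute for the argument.
q(0) = 1
q′(0) = 0
q′′(0) = 1
q′′′(0) = 0
q^(4)(0) = 1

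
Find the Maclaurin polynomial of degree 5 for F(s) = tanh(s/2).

s^5/240 - s^3/24 + s/2

F(0) = 0
F′(0) = 1/2
F′′(0) = 0
F′′′(0) = -1/4
F^(4)(0) = 0
F^(5)(0) = 1/2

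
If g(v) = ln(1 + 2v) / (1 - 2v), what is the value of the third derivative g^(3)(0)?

40

Multiply the two series term by term and collect like powers.
The coefficient of v^3 in the expansion is 20/3, so g′′′(0) = 3! * (20/3) = 40.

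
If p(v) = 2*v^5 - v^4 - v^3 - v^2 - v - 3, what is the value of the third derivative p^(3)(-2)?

Compute the successive derivatives at the expansion point and divide by k!.
The coefficient of (v + 2)^3 in the expansion is 87, so p′′′(-2) = 3! * (87) = 522.

522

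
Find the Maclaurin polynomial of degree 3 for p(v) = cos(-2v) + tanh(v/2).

-v^3/24 - 2*v^2 + v/2 + 1

Add the two expansions coefficient-wise.
[v^0] = 1;  [v^1] = 1/2;  [v^2] = -2;  [v^3] = -1/24.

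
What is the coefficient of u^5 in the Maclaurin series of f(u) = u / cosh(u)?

5/24

Invert the denominator's series and multiply.
f(0) = 0
f′(0) = 1
f′′(0) = 0
f′′′(0) = -3
f^(4)(0) = 0
f^(5)(0) = 25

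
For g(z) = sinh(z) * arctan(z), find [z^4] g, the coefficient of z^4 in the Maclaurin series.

Write out both Maclaurin series and multiply, keeping only the needed powers.

-1/6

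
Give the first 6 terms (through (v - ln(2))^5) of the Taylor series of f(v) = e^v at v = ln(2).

f(ln(2)) = 2
f′(ln(2)) = 2
f′′(ln(2)) = 2
f′′′(ln(2)) = 2
f^(4)(ln(2)) = 2
f^(5)(ln(2)) = 2
The Taylor polynomial is Σ f^(k)(ln(2))/k! · (v - ln(2))^k.

(v - ln(2))^5/60 + (v - ln(2))^4/12 + (v - ln(2))^3/3 + (v - ln(2))^2 + 2*(v - ln(2)) + 2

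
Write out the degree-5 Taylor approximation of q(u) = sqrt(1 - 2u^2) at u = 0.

-u^4/2 - u^2 + 1

q(0) = 1
q′(0) = 0
q′′(0) = -2
q′′′(0) = 0
q^(4)(0) = -12
q^(5)(0) = 0
Then c_k = q^(k)(0)/k! gives each Taylor coefficient.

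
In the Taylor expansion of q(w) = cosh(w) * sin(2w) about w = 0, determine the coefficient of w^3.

Take the Cauchy product of the two expansions.
q(0) = 0
q′(0) = 2
q′′(0) = 0
q′′′(0) = -2
The Taylor polynomial is Σ q^(k)(0)/k! · w^k.

-1/3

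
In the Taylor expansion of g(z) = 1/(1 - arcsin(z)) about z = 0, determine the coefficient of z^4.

4/3

Let u equal the inner series; expand the outer function in u and truncate.
g(0) = 1
g′(0) = 1
g′′(0) = 2
g′′′(0) = 7
g^(4)(0) = 32
So c_4 = g^(4)(0)/4! = 4/3.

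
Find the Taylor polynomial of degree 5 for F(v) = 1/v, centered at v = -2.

-(v + 2)^5/64 - (v + 2)^4/32 - (v + 2)^3/16 - (v + 2)^2/8 - (v + 2)/4 - 1/2

F(-2) = -1/2
F′(-2) = -1/4
F′′(-2) = -1/4
F′′′(-2) = -3/8
F^(4)(-2) = -3/4
F^(5)(-2) = -15/8
Dividing each by k! gives the coefficients c_0, ..., c_5.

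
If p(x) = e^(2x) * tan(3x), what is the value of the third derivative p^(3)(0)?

Multiply the two series term by term and collect like powers.
From the series, [x^3] p = 15; multiply by 3! = 6 to get 90.

90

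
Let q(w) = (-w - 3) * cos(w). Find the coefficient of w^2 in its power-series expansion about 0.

Distribute the polynomial across the series and collect like powers.
[w^0] = -3;  [w^1] = -1;  [w^2] = 3/2.
So c_2 = q′′(0)/2! = 3/2.

3/2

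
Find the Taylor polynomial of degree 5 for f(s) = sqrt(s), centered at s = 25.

7*(s - 25)^5/500000000 - (s - 25)^4/2000000 + (s - 25)^3/50000 - (s - 25)^2/1000 + (s - 25)/10 + 5

f(25) = 5
f′(25) = 1/10
f′′(25) = -1/500
f′′′(25) = 3/25000
f^(4)(25) = -3/250000
f^(5)(25) = 21/12500000
Then c_k = f^(k)(25)/k! gives each Taylor coefficient.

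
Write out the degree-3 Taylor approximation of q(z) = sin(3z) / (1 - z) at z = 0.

Take the Cauchy product of the two expansions.

-3*z^3/2 + 3*z^2 + 3*z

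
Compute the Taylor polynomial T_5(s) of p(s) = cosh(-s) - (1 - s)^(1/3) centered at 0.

Add the two expansions coefficient-wise.
[s^0] = 0;  [s^1] = 1/3;  [s^2] = 11/18;  [s^3] = 5/81;  [s^4] = 161/1944;  [s^5] = 22/729.

22*s^5/729 + 161*s^4/1944 + 5*s^3/81 + 11*s^2/18 + s/3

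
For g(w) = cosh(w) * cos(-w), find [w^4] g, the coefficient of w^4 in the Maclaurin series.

Multiply the two series term by term and collect like powers.
[w^0] = 1;  [w^1] = 0;  [w^2] = 0;  [w^3] = 0;  [w^4] = -1/6.

-1/6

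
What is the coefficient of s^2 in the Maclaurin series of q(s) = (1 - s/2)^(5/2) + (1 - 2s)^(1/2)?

-1/32

Expand each term separately and add.
q(0) = 2
q′(0) = -9/4
q′′(0) = -1/16
The Taylor polynomial is Σ q^(k)(0)/k! · s^k.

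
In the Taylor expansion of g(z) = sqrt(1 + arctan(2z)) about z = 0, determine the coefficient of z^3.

-5/6

Compose series: expand the inner function first, then feed it into the outer expansion.
So c_3 = g′′′(0)/3! = -5/6.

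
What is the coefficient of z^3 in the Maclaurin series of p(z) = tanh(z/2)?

[z^0] = 0;  [z^1] = 1/2;  [z^2] = 0;  [z^3] = -1/24.

-1/24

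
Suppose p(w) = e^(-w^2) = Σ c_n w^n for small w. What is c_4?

[w^0] = 1;  [w^1] = 0;  [w^2] = -1;  [w^3] = 0;  [w^4] = 1/2.
So c_4 = p^(4)(0)/4! = 1/2.

1/2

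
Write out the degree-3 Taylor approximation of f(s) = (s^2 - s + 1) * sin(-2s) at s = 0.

-2*s^3/3 + 2*s^2 - 2*s

Multiply each power in the prefactor through the base expansion.
f(0) = 0
f′(0) = -2
f′′(0) = 4
f′′′(0) = -4
The Taylor polynomial is Σ f^(k)(0)/k! · s^k.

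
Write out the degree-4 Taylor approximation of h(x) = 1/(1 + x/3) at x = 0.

x^4/81 - x^3/27 + x^2/9 - x/3 + 1

h(0) = 1
h′(0) = -1/3
h′′(0) = 2/9
h′′′(0) = -2/9
h^(4)(0) = 8/27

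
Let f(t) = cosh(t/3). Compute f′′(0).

1/9

Differentiate repeatedly and evaluate at the center.
The coefficient of t^2 in the expansion is 1/18, so f′′(0) = 2! * (1/18) = 1/9.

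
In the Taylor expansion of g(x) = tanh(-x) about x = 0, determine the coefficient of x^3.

g(0) = 0
g′(0) = -1
g′′(0) = 0
g′′′(0) = 2
So c_3 = g′′′(0)/3! = 1/3.

1/3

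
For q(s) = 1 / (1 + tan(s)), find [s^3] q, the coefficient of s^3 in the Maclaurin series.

-4/3

Expand as Σ (-1)^k u^k with u equal to the inner function's series.
q(0) = 1
q′(0) = -1
q′′(0) = 2
q′′′(0) = -8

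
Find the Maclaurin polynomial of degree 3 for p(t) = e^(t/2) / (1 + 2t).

-299*t^3/48 + 25*t^2/8 - 3*t/2 + 1

Multiply the two series term by term and collect like powers.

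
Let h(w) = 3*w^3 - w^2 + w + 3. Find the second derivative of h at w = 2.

From the series, [(w - 2)^2] h = 17; multiply by 2! = 2 to get 34.

34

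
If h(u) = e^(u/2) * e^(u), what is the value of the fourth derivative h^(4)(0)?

81/16

Write out both Maclaurin series and multiply, keeping only the needed powers.
From the series, [u^4] h = 27/128; multiply by 4! = 24 to get 81/16.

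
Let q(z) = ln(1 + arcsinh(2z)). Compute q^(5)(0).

Compose series: expand the inner function first, then feed it into the outer expansion.
From the series, [z^5] q = 52/15; multiply by 5! = 120 to get 416.

416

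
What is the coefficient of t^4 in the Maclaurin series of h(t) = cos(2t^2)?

-2

h(0) = 1
h′(0) = 0
h′′(0) = 0
h′′′(0) = 0
h^(4)(0) = -48
So c_4 = h^(4)(0)/4! = -2.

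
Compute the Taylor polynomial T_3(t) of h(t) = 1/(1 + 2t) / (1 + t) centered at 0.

-15*t^3 + 7*t^2 - 3*t + 1

Expand each factor separately, then convolve coefficients.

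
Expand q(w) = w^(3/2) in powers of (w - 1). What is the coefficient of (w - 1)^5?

Apply the Taylor formula c_k = f^(k)(a)/k!.
q(1) = 1
q′(1) = 3/2
q′′(1) = 3/4
q′′′(1) = -3/8
q^(4)(1) = 9/16
q^(5)(1) = -45/32
The Taylor polynomial is Σ q^(k)(1)/k! · (w - 1)^k.

-3/256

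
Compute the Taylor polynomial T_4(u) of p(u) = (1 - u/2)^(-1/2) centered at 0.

35*u^4/2048 + 5*u^3/128 + 3*u^2/32 + u/4 + 1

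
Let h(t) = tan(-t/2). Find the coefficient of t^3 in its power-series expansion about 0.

[t^0] = 0;  [t^1] = -1/2;  [t^2] = 0;  [t^3] = -1/24.
So c_3 = h′′′(0)/3! = -1/24.

-1/24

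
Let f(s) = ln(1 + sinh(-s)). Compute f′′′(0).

-3

Let u equal the inner series; expand the outer function in u and truncate.
From the series, [s^3] f = -1/2; multiply by 3! = 6 to get -3.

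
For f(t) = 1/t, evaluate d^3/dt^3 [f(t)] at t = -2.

-3/8

The coefficient of (t + 2)^3 in the expansion is -1/16, so f′′′(-2) = 3! * (-1/16) = -3/8.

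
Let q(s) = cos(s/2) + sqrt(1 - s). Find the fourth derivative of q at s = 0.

-7/8

Expand each term separately and add.
From the series, [s^4] q = -7/192; multiply by 4! = 24 to get -7/8.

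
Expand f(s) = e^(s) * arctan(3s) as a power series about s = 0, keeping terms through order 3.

Take the Cauchy product of the two expansions.
f(0) = 0
f′(0) = 3
f′′(0) = 6
f′′′(0) = -45

-15*s^3/2 + 3*s^2 + 3*s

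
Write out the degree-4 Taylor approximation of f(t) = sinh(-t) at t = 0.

-t^3/6 - t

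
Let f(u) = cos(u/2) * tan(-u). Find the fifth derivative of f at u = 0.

-181/16

Multiply the two series term by term and collect like powers.
From the series, [u^5] f = -181/1920; multiply by 5! = 120 to get -181/16.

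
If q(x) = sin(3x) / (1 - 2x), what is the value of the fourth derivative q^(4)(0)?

Take the Cauchy product of the two expansions.
The coefficient of x^4 in the expansion is 15, so q^(4)(0) = 4! * (15) = 360.

360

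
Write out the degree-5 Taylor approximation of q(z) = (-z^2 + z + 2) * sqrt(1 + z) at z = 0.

Shift and add copies of the series according to the polynomial's terms.

-3*z^5/64 + 7*z^4/64 - z^3/2 - 3*z^2/4 + 2*z + 2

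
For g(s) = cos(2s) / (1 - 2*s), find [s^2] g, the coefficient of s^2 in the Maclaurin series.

2

Use 1/(1 - r) = Σ r^k on the denominator, then take the Cauchy product.
[s^0] = 1;  [s^1] = 2;  [s^2] = 2.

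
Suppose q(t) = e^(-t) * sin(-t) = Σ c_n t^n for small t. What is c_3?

-1/3

Multiply the two series term by term and collect like powers.
q(0) = 0
q′(0) = -1
q′′(0) = 2
q′′′(0) = -2
So c_3 = q′′′(0)/3! = -1/3.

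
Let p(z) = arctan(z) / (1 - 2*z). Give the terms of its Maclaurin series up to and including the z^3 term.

Multiply the numerator's expansion by the denominator's geometric series.
p(0) = 0
p′(0) = 1
p′′(0) = 4
p′′′(0) = 22
Dividing each by k! gives the coefficients c_0, ..., c_3.

11*z^3/3 + 2*z^2 + z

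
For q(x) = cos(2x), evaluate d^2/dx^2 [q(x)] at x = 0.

-4

Use the known series and substitute for the argument.
The coefficient of x^2 in the expansion is -2, so q′′(0) = 2! * (-2) = -4.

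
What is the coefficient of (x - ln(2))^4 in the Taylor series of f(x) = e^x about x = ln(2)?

1/12

f(ln(2)) = 2
f′(ln(2)) = 2
f′′(ln(2)) = 2
f′′′(ln(2)) = 2
f^(4)(ln(2)) = 2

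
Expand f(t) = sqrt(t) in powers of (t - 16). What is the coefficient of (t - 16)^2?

f(16) = 4
f′(16) = 1/8
f′′(16) = -1/256
The Taylor polynomial is Σ f^(k)(16)/k! · (t - 16)^k.

-1/512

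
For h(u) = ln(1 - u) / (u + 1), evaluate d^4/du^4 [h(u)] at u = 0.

Multiply the numerator's expansion by the denominator's geometric series.
From the series, [u^4] h = 7/12; multiply by 4! = 24 to get 14.

14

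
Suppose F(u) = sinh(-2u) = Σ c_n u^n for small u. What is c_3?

-4/3

F(0) = 0
F′(0) = -2
F′′(0) = 0
F′′′(0) = -8
Then c_k = F^(k)(0)/k! gives each Taylor coefficient.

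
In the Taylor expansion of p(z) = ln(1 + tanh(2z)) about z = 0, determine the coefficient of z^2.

-2

Compose series: expand the inner function first, then feed it into the outer expansion.
[z^0] = 0;  [z^1] = 2;  [z^2] = -2.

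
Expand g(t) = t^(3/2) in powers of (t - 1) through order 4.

Compute the successive derivatives at the expansion point and divide by k!.
g(1) = 1
g′(1) = 3/2
g′′(1) = 3/4
g′′′(1) = -3/8
g^(4)(1) = 9/16

3*(t - 1)^4/128 - (t - 1)^3/16 + 3*(t - 1)^2/8 + 3*(t - 1)/2 + 1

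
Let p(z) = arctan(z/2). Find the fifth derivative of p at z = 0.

Compute the successive derivatives at the expansion point and divide by k!.
The coefficient of z^5 in the expansion is 1/160, so p^(5)(0) = 5! * (1/160) = 3/4.

3/4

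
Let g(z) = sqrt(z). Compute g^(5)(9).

The coefficient of (z - 9)^5 in the expansion is 7/5038848, so g^(5)(9) = 5! * (7/5038848) = 35/209952.

35/209952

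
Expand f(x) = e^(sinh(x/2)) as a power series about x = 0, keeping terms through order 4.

5*x^4/384 + x^3/24 + x^2/8 + x/2 + 1

Compose series: expand the inner function first, then feed it into the outer expansion.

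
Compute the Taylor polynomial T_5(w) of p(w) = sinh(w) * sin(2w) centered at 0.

Multiply the two series term by term and collect like powers.
[w^0] = 0;  [w^1] = 0;  [w^2] = 2;  [w^3] = 0;  [w^4] = -1;  [w^5] = 0.

-w^4 + 2*w^2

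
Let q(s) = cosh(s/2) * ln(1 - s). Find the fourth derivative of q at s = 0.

Expand each factor separately, then convolve coefficients.
From the series, [s^4] q = -5/16; multiply by 4! = 24 to get -15/2.

-15/2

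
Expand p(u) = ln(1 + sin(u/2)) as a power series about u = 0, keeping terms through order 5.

u^5/768 - u^4/192 + u^3/48 - u^2/8 + u/2

Plug the Maclaurin series of the inner function into that of the outer and collect terms.
p(0) = 0
p′(0) = 1/2
p′′(0) = -1/4
p′′′(0) = 1/8
p^(4)(0) = -1/8
p^(5)(0) = 5/32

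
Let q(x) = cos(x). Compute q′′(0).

The coefficient of x^2 in the expansion is -1/2, so q′′(0) = 2! * (-1/2) = -1.

-1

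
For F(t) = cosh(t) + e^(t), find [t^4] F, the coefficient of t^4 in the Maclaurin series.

1/12

Combine the two series term by term.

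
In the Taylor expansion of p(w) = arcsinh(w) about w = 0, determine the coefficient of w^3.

-1/6

p(0) = 0
p′(0) = 1
p′′(0) = 0
p′′′(0) = -1
The Taylor polynomial is Σ p^(k)(0)/k! · w^k.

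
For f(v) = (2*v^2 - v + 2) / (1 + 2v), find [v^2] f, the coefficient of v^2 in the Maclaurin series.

Multiply each power in the prefactor through the base expansion.
f(0) = 2
f′(0) = -5
f′′(0) = 24
So c_2 = f′′(0)/2! = 12.

12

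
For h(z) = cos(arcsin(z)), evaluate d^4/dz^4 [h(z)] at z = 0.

Compose series: expand the inner function first, then feed it into the outer expansion.
From the series, [z^4] h = -1/8; multiply by 4! = 24 to get -3.

-3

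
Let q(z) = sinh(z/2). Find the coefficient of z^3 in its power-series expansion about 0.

q(0) = 0
q′(0) = 1/2
q′′(0) = 0
q′′′(0) = 1/8
Dividing each by k! gives the coefficients c_0, ..., c_3.

1/48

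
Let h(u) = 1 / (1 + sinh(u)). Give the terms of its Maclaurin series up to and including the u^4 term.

4*u^4/3 - 7*u^3/6 + u^2 - u + 1

Write 1/(1+u) = 1 - u + u^2 - u^3 + ... and substitute the series for u.
h(0) = 1
h′(0) = -1
h′′(0) = 2
h′′′(0) = -7
h^(4)(0) = 32
Dividing each by k! gives the coefficients c_0, ..., c_4.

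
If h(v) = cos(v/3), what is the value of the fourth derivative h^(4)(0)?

1/81

From the series, [v^4] h = 1/1944; multiply by 4! = 24 to get 1/81.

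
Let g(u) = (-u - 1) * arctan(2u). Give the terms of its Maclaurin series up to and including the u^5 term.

Multiply each power in the prefactor through the base expansion.
[u^0] = 0;  [u^1] = -2;  [u^2] = -2;  [u^3] = 8/3;  [u^4] = 8/3;  [u^5] = -32/5.

-32*u^5/5 + 8*u^4/3 + 8*u^3/3 - 2*u^2 - 2*u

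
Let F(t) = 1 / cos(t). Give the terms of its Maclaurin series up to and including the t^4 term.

5*t^4/24 + t^2/2 + 1

Divide the numerator series by the denominator series (power-series long division).
F(0) = 1
F′(0) = 0
F′′(0) = 1
F′′′(0) = 0
F^(4)(0) = 5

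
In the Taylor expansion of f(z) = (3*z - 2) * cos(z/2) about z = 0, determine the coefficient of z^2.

1/4

Distribute the polynomial across the series and collect like powers.
[z^0] = -2;  [z^1] = 3;  [z^2] = 1/4.
So c_2 = f′′(0)/2! = 1/4.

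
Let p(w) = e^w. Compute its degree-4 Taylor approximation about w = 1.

e*(w - 1)^4/24 + e*(w - 1)^3/6 + e*(w - 1)^2/2 + e*(w - 1) + e

p(1) = e
p′(1) = e
p′′(1) = e
p′′′(1) = e
p^(4)(1) = e
Then c_k = p^(k)(1)/k! gives each Taylor coefficient.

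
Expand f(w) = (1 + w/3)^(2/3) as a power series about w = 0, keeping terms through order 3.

[w^0] = 1;  [w^1] = 2/9;  [w^2] = -1/81;  [w^3] = 4/2187.

4*w^3/2187 - w^2/81 + 2*w/9 + 1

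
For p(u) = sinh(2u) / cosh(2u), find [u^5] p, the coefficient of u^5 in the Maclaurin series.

Divide the numerator series by the denominator series (power-series long division).

64/15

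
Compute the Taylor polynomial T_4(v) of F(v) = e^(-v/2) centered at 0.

v^4/384 - v^3/48 + v^2/8 - v/2 + 1

Compute the successive derivatives at the expansion point and divide by k!.
[v^0] = 1;  [v^1] = -1/2;  [v^2] = 1/8;  [v^3] = -1/48;  [v^4] = 1/384.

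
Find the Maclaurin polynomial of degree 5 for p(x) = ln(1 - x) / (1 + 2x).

-391*x^5/30 + 77*x^4/12 - 10*x^3/3 + 3*x^2/2 - x

Multiply the two series term by term and collect like powers.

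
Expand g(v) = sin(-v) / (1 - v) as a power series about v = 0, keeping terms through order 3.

-5*v^3/6 - v^2 - v

Expand each factor separately, then convolve coefficients.
[v^0] = 0;  [v^1] = -1;  [v^2] = -1;  [v^3] = -5/6.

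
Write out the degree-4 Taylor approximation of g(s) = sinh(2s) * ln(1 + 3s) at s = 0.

Take the Cauchy product of the two expansions.
g(0) = 0
g′(0) = 0
g′′(0) = 12
g′′′(0) = -54
g^(4)(0) = 528
Then c_k = g^(k)(0)/k! gives each Taylor coefficient.

22*s^4 - 9*s^3 + 6*s^2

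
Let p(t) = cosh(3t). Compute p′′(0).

9

The coefficient of t^2 in the expansion is 9/2, so p′′(0) = 2! * (9/2) = 9.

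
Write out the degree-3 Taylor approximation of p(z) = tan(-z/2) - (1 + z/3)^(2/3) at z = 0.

-761*z^3/17496 + z^2/81 - 13*z/18 - 1

Expand each term separately and add.
p(0) = -1
p′(0) = -13/18
p′′(0) = 2/81
p′′′(0) = -761/2916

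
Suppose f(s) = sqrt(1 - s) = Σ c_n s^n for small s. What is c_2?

Differentiate repeatedly and evaluate at the center.
f(0) = 1
f′(0) = -1/2
f′′(0) = -1/4
Then c_k = f^(k)(0)/k! gives each Taylor coefficient.

-1/8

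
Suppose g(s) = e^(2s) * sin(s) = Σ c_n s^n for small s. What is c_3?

Take the Cauchy product of the two expansions.
[s^0] = 0;  [s^1] = 1;  [s^2] = 2;  [s^3] = 11/6.
So c_3 = g′′′(0)/3! = 11/6.

11/6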